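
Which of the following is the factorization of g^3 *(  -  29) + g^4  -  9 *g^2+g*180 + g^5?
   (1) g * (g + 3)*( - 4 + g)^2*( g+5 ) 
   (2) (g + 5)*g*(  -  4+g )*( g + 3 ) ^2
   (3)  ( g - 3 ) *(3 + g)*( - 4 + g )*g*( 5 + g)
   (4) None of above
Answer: 3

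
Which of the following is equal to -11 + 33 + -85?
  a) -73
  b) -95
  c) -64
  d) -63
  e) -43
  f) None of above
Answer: d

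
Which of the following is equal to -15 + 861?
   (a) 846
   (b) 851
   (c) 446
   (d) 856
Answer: a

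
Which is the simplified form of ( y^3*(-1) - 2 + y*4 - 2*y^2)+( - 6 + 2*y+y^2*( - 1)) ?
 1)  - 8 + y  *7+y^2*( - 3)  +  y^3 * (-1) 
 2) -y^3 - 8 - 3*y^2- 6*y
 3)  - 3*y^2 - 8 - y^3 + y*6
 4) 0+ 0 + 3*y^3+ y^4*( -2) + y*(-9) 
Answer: 3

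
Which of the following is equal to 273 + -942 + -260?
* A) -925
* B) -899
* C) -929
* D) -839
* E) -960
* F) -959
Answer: C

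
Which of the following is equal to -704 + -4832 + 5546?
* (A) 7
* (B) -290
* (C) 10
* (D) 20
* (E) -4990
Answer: C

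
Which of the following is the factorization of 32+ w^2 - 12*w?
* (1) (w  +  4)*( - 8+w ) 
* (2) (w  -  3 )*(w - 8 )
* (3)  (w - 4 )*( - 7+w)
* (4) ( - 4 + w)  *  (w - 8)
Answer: 4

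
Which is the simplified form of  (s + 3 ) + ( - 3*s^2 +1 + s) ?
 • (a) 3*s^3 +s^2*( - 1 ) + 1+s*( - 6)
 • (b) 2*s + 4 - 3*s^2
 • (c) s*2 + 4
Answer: b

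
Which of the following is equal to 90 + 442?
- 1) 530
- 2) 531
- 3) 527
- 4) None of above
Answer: 4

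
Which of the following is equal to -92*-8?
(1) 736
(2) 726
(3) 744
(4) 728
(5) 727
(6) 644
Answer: 1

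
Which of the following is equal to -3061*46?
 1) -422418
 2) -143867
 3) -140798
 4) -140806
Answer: 4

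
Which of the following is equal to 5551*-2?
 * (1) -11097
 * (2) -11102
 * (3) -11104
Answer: 2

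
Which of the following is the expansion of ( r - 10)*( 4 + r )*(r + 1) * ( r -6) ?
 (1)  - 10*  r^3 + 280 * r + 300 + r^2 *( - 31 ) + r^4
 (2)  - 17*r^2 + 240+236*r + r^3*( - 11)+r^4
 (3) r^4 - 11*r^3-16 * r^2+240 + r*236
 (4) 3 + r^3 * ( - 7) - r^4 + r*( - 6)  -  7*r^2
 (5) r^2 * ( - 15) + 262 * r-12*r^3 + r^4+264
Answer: 3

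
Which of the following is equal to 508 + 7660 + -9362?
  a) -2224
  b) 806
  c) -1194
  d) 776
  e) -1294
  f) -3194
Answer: c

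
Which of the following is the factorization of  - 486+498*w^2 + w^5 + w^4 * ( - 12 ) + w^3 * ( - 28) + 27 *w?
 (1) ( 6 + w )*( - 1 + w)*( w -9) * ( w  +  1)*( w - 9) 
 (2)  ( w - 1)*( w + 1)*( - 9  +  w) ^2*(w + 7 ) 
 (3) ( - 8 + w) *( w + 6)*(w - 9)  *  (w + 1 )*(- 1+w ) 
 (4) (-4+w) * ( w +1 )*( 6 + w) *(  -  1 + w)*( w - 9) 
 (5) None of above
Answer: 1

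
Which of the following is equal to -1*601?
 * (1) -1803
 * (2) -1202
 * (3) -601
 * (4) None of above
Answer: 3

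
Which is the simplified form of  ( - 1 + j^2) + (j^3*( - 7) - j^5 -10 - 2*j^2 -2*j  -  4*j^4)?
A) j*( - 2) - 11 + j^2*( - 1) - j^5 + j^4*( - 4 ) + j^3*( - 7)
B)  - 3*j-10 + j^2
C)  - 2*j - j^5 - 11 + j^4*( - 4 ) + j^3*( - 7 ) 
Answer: A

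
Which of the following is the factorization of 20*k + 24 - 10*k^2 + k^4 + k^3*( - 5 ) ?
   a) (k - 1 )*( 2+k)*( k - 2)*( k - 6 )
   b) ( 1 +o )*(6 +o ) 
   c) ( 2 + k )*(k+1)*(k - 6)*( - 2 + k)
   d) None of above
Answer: c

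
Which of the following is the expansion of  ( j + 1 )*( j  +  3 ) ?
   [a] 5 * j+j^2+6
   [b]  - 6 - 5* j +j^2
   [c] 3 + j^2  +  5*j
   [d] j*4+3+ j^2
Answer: d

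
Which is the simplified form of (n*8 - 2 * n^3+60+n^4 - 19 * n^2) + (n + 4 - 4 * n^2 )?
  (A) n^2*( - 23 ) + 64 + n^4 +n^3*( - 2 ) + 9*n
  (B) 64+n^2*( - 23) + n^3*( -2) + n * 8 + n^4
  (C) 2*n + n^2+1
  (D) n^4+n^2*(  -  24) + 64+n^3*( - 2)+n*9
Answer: A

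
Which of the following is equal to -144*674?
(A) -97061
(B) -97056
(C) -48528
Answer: B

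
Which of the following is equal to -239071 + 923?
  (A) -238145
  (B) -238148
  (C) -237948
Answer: B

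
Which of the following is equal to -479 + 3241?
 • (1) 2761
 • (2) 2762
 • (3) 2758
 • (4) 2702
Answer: 2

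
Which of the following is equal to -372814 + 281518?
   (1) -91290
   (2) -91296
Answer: 2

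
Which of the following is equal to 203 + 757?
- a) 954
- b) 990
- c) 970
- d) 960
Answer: d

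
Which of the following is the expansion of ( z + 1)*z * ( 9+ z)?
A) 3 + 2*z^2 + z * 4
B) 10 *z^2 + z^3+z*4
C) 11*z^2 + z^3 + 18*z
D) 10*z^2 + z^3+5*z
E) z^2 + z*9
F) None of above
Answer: F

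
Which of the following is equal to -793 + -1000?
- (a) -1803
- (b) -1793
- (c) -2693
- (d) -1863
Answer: b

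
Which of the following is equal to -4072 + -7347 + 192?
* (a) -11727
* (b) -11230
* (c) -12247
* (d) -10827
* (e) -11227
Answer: e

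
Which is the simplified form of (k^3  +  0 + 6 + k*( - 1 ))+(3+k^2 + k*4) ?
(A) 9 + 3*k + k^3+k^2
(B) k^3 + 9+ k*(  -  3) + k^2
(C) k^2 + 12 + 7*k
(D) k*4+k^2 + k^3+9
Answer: A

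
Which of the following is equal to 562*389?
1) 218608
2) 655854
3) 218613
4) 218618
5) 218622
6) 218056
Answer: 4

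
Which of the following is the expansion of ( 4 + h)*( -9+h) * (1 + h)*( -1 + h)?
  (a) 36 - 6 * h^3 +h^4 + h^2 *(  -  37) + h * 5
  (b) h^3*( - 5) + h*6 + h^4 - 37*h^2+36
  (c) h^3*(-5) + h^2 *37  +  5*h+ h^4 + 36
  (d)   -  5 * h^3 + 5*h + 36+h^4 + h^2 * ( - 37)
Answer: d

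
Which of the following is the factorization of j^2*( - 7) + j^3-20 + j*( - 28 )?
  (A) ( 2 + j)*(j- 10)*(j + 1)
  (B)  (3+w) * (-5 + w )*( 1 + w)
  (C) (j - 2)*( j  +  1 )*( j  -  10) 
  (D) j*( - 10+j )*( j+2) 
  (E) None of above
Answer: A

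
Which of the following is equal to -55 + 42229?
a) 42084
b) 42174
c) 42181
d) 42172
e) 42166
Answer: b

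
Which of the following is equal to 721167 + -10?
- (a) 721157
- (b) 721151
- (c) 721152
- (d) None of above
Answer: a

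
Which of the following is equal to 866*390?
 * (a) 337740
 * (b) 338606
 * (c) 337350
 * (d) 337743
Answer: a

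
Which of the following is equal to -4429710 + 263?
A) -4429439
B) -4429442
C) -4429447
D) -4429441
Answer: C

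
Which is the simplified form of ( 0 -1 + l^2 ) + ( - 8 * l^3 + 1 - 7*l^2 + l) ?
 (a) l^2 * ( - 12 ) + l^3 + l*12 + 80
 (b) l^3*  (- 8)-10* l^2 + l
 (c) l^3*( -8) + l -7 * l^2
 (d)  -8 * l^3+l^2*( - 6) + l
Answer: d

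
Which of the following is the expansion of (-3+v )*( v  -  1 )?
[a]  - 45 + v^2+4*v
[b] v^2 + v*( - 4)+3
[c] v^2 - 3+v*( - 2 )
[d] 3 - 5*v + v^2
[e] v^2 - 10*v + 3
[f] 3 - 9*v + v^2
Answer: b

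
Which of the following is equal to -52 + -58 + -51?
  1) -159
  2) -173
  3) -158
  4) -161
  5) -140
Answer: 4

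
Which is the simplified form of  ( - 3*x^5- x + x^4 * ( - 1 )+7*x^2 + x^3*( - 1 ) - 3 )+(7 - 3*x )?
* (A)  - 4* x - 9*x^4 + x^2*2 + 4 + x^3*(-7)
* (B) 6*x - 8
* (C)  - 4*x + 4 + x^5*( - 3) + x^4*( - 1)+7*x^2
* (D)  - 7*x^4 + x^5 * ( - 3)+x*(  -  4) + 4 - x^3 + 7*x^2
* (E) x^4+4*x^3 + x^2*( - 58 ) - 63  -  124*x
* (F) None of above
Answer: F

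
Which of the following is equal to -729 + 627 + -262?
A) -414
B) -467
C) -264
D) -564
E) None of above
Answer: E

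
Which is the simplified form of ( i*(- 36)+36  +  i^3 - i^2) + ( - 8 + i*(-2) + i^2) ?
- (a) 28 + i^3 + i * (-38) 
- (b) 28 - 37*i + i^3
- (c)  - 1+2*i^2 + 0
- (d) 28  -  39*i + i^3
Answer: a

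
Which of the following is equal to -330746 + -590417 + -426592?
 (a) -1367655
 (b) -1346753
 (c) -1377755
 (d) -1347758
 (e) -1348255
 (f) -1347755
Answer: f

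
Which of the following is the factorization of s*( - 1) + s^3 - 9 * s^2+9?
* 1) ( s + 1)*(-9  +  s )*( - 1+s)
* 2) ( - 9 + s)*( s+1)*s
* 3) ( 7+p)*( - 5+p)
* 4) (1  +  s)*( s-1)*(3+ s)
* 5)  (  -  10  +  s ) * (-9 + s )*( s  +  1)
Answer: 1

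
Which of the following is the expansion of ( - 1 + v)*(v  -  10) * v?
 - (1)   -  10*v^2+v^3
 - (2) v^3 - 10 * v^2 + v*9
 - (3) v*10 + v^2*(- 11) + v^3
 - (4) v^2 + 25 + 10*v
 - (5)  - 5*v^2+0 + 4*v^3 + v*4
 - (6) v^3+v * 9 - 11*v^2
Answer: 3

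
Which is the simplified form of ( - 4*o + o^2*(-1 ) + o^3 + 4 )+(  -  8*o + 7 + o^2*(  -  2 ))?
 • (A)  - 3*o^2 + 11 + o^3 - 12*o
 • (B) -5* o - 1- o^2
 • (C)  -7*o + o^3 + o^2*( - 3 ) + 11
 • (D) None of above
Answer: A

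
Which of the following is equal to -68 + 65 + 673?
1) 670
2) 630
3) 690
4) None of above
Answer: 1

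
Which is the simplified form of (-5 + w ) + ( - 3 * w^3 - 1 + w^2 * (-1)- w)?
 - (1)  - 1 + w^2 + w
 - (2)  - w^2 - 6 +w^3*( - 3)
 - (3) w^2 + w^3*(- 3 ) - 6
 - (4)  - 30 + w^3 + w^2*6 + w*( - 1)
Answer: 2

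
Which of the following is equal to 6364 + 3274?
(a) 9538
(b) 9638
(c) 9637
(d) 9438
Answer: b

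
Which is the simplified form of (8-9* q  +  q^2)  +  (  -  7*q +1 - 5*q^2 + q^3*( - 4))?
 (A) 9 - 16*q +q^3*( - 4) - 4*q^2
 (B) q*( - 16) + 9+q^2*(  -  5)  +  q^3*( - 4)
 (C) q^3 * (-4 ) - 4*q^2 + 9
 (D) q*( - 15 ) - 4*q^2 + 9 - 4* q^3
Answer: A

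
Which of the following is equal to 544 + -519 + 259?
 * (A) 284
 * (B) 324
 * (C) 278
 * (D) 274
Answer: A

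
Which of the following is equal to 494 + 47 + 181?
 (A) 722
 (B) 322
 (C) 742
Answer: A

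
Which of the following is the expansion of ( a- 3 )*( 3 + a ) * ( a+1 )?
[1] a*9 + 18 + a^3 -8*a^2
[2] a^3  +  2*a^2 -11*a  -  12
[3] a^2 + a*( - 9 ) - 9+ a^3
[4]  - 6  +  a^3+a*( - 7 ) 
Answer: 3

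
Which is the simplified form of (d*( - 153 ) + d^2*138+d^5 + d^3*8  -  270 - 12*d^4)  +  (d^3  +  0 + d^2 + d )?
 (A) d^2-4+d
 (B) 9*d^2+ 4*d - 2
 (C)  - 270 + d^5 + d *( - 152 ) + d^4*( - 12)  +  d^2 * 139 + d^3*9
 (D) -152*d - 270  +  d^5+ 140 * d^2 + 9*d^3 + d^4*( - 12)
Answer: C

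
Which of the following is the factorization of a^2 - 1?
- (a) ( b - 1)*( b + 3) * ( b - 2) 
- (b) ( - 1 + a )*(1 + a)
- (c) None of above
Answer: b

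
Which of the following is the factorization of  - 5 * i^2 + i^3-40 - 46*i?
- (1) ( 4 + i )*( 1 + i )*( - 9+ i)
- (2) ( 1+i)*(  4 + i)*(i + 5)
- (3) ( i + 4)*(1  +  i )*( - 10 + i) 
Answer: 3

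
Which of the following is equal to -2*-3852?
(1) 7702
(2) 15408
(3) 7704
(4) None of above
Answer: 3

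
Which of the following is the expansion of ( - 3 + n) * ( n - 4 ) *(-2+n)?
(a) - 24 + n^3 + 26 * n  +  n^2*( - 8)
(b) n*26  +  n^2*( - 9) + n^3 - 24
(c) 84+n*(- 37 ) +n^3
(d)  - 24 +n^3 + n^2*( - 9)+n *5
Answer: b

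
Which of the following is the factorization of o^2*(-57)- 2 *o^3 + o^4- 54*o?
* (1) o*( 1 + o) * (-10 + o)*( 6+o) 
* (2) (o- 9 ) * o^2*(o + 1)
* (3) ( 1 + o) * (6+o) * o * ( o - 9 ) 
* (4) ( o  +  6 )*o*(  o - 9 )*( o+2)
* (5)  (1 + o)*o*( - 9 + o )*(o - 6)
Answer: 3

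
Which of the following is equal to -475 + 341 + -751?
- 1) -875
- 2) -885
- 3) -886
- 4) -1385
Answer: 2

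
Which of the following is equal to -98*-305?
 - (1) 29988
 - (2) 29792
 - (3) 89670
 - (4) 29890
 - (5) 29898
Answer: 4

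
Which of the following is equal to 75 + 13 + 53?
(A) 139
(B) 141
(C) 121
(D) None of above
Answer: B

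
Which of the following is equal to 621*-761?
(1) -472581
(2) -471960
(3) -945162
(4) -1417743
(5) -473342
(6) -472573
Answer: 1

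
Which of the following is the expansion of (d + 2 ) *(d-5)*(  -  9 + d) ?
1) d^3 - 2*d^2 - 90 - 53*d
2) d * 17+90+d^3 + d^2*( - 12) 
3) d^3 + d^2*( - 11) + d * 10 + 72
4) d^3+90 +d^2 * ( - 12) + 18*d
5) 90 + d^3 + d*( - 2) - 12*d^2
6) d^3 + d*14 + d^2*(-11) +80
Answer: 2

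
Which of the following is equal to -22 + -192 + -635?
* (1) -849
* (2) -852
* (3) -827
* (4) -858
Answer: 1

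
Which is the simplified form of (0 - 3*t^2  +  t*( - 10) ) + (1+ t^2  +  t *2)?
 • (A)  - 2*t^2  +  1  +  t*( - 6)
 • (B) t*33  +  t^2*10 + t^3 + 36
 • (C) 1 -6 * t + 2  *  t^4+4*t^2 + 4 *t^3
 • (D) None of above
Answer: D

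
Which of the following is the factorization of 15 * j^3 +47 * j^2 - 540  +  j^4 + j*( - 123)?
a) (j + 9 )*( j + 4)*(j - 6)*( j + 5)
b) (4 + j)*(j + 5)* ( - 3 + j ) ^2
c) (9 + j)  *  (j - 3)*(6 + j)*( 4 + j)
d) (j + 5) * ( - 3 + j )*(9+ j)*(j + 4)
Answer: d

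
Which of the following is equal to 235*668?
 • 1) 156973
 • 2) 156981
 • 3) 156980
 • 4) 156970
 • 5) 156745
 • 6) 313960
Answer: 3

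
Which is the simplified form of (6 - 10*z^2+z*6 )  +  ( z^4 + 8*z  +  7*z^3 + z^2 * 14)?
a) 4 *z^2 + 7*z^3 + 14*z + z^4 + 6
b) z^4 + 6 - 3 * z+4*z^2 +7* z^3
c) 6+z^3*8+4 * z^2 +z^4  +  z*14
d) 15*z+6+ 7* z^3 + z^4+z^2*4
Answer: a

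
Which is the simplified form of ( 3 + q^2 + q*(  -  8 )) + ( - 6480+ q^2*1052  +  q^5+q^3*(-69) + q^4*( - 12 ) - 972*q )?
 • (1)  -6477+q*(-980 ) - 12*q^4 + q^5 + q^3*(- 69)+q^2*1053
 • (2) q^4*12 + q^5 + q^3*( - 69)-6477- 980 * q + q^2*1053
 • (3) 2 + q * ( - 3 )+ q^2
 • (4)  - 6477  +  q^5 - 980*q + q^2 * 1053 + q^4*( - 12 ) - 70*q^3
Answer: 1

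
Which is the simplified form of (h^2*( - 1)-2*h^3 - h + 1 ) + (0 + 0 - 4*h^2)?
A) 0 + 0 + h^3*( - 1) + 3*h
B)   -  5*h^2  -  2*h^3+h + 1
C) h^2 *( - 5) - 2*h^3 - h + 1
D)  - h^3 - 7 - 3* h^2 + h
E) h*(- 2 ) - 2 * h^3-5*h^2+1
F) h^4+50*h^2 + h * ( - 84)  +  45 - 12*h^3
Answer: C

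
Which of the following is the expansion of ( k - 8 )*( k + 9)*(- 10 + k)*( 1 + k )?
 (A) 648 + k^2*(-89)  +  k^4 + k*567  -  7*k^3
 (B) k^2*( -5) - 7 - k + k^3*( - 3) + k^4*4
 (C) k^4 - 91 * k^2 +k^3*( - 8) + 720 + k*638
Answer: C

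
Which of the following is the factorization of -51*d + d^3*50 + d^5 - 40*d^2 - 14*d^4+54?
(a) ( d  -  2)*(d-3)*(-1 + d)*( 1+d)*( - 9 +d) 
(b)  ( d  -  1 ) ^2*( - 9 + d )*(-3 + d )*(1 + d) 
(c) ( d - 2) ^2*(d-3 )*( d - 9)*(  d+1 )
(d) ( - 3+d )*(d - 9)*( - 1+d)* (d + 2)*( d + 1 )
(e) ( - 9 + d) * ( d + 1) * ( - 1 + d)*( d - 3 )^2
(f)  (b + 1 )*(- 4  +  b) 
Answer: a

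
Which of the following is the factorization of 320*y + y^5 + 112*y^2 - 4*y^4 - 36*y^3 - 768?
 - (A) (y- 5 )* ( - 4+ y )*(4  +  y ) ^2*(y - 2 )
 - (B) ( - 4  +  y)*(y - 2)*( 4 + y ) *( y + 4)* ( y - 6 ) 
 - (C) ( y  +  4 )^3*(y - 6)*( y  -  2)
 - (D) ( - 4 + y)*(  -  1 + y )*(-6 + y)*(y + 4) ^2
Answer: B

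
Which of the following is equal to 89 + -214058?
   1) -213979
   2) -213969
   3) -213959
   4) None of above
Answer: 2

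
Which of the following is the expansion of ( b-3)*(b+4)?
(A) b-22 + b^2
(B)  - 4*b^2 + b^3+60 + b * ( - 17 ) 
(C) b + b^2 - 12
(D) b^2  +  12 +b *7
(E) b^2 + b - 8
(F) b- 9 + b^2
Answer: C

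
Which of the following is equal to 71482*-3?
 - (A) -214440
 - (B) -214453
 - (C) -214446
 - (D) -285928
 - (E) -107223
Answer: C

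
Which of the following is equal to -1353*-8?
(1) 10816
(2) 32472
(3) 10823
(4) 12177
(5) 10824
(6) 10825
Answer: 5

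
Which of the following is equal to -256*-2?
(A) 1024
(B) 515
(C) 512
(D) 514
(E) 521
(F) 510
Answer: C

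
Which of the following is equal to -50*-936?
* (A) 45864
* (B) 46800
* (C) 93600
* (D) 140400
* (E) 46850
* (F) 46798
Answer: B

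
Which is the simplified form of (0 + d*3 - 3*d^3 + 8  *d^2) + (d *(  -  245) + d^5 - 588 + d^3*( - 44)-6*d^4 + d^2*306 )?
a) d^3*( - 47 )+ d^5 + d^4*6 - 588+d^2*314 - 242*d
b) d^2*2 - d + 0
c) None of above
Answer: c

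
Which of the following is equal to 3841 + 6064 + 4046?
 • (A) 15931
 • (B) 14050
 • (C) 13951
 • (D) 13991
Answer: C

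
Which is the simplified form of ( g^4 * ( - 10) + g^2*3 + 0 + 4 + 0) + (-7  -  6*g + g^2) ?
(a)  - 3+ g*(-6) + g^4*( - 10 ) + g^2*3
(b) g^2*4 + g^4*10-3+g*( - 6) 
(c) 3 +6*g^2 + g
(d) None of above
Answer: d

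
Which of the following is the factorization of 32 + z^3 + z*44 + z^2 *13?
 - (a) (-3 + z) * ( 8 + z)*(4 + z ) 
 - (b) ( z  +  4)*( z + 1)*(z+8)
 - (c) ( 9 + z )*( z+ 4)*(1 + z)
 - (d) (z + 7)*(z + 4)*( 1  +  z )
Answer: b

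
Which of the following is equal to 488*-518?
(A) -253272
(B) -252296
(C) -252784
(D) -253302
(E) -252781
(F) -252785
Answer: C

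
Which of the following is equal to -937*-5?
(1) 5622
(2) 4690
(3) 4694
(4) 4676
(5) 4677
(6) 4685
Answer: 6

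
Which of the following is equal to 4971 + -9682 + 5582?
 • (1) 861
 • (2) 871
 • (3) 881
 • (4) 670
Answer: 2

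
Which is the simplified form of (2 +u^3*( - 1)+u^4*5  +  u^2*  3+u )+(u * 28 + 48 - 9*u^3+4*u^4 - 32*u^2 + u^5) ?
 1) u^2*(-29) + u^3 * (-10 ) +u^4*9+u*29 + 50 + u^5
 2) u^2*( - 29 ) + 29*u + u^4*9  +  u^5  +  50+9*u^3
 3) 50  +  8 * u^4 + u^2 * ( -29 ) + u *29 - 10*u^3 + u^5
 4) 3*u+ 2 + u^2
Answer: 1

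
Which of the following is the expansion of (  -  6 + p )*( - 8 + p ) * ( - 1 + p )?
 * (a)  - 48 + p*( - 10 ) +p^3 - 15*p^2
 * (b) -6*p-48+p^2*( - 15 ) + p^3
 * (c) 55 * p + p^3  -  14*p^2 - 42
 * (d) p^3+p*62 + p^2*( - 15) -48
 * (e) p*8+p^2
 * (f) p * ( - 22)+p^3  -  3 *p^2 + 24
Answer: d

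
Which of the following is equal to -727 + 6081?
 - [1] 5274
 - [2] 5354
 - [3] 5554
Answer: 2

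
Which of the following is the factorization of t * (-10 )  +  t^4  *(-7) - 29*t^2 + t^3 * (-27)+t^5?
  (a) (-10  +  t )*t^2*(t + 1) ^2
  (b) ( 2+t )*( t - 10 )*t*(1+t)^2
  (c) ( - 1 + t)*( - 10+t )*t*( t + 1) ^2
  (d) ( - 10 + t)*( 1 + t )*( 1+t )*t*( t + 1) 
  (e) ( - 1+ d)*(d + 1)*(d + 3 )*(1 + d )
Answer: d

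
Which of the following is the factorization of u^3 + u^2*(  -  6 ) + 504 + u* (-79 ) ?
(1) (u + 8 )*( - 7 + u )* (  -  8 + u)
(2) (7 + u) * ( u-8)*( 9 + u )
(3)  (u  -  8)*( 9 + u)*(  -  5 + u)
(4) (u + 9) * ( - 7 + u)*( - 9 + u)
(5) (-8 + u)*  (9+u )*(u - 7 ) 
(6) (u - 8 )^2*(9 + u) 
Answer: 5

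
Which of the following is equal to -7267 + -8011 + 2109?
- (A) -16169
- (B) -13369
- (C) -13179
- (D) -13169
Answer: D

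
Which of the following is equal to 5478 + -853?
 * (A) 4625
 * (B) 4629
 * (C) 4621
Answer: A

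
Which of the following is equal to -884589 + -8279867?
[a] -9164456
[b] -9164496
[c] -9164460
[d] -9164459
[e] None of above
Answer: a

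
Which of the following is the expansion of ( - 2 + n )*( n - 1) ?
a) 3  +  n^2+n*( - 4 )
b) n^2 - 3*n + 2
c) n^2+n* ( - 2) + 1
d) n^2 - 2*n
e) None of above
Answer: b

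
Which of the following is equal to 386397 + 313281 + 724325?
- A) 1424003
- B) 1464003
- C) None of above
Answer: A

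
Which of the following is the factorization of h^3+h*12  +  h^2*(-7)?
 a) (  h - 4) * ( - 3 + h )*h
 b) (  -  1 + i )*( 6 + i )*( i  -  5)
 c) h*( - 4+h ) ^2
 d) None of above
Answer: a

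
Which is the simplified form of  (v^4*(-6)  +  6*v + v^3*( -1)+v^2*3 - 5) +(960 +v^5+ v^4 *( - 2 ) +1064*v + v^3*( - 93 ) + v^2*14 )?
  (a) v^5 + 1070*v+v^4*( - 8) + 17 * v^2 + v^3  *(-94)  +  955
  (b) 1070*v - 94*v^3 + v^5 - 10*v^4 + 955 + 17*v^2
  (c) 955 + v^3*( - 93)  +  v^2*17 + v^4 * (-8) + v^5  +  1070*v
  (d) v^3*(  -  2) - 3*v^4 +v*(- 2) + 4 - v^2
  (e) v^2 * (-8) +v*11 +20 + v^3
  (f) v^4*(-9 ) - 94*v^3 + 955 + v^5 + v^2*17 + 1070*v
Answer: a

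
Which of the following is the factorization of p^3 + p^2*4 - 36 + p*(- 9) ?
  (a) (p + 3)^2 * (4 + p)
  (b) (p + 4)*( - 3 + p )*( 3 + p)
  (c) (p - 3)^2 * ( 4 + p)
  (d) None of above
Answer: b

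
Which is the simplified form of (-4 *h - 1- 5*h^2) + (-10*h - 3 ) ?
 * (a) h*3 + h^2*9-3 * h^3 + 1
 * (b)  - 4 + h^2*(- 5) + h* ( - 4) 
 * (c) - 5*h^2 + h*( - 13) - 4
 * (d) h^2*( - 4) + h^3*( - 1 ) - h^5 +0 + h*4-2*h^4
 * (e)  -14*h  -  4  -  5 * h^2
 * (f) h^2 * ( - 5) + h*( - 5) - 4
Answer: e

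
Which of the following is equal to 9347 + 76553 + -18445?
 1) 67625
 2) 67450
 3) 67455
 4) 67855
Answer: 3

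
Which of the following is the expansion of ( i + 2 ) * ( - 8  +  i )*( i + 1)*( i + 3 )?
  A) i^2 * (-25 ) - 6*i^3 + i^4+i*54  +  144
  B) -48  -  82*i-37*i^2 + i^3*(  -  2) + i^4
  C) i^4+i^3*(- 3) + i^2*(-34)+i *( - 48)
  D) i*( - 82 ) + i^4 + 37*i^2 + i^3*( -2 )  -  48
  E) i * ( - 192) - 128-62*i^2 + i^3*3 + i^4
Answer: B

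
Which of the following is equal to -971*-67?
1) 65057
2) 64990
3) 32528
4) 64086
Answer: 1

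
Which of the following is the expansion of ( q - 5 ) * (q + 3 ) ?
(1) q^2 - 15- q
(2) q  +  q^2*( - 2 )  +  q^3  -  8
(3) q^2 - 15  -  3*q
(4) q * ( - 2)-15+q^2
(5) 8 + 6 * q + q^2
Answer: 4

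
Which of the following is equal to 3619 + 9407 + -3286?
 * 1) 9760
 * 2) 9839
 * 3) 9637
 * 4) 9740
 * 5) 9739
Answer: 4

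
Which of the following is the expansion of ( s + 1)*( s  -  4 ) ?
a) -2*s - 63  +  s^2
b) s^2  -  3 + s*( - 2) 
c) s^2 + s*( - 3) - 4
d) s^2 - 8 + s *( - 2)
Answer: c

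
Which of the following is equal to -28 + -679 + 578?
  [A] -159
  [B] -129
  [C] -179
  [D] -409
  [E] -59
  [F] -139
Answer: B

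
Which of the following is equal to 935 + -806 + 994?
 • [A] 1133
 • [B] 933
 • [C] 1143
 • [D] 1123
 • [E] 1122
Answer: D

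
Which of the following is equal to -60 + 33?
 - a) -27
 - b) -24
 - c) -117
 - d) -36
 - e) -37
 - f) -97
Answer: a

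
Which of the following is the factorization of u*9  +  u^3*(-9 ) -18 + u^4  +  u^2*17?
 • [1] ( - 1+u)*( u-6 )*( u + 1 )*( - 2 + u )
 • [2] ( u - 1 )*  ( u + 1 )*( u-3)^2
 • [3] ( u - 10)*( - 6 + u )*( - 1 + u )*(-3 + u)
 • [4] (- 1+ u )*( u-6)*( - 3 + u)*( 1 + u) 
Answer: 4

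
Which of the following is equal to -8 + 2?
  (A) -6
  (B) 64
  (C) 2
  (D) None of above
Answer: A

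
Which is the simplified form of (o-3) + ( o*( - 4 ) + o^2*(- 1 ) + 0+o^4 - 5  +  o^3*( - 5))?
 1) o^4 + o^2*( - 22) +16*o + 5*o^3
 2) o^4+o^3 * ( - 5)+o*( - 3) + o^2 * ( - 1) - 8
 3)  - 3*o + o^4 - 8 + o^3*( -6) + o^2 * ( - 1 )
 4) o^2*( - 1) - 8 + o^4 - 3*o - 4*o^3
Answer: 2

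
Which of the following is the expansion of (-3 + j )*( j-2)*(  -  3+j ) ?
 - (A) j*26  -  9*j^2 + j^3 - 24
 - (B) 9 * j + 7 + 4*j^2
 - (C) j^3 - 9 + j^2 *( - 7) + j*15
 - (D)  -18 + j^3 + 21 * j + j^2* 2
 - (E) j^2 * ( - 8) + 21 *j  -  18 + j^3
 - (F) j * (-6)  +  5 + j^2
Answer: E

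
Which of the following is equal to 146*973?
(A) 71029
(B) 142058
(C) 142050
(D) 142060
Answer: B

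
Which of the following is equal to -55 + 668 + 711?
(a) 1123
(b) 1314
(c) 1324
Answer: c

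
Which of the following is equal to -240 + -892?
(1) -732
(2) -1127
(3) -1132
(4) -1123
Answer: 3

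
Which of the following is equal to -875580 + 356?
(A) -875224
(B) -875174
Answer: A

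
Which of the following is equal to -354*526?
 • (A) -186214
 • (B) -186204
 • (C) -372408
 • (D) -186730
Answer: B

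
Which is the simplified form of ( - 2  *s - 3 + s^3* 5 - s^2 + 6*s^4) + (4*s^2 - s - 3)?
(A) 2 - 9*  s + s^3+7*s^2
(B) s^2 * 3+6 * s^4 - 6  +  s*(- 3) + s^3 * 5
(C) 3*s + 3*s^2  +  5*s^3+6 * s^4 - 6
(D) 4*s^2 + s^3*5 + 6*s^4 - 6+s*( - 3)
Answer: B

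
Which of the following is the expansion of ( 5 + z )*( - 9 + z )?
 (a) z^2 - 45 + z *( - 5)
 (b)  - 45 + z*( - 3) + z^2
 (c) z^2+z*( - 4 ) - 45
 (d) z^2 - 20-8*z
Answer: c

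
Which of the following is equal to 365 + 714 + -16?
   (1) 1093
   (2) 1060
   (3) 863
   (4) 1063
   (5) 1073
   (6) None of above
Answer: 4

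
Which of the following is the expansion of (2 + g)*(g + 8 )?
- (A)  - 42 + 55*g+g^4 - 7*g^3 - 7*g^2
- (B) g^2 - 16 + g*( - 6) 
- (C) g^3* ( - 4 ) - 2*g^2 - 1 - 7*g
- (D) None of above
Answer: D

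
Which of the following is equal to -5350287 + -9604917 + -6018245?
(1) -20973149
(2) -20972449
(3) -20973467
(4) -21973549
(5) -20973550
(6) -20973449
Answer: 6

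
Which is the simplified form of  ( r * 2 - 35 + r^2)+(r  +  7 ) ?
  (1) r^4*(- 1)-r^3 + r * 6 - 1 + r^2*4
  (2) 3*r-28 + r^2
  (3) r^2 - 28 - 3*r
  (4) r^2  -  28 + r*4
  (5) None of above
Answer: 2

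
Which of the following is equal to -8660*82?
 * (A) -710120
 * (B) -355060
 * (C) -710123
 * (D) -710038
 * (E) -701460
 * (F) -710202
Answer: A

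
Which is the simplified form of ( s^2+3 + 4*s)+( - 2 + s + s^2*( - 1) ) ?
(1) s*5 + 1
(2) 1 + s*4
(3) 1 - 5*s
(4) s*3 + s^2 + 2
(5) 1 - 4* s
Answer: 1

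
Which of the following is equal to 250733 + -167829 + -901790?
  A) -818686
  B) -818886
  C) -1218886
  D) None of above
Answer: B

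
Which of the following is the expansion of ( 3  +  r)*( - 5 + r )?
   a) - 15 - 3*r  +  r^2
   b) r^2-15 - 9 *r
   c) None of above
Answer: c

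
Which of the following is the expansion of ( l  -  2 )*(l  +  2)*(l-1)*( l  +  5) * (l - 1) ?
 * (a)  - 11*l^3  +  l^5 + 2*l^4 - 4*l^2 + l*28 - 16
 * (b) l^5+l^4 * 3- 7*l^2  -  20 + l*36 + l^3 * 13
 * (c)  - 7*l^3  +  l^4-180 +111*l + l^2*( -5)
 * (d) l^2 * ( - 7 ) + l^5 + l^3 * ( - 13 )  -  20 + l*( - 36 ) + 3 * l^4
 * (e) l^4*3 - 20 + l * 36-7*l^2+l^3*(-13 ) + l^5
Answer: e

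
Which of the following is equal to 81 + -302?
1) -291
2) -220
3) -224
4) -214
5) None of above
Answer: 5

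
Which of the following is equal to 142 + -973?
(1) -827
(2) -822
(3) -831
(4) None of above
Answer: 3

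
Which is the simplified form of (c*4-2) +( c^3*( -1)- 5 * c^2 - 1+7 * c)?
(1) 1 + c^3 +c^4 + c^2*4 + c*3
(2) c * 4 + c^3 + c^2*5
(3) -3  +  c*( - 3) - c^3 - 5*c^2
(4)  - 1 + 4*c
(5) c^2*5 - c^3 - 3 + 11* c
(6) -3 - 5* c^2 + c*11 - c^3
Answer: 6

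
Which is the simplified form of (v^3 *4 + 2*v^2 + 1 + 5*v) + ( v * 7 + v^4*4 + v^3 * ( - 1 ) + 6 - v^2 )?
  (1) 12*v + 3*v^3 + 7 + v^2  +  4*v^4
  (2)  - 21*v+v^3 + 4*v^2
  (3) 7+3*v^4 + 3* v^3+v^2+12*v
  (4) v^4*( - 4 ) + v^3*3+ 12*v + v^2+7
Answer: 1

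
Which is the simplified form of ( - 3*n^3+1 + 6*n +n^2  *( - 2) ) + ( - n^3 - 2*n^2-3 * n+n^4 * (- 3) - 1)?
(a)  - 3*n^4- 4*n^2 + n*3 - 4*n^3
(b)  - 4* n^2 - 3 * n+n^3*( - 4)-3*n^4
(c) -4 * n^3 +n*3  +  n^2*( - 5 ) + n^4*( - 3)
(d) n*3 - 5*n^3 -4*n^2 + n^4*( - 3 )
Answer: a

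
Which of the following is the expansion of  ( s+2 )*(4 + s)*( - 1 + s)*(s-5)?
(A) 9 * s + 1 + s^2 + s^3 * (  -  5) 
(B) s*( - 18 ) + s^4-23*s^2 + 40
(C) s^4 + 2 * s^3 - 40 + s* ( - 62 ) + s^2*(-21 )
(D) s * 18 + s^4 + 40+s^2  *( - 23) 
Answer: B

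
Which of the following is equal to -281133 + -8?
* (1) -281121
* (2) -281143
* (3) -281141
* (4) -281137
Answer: 3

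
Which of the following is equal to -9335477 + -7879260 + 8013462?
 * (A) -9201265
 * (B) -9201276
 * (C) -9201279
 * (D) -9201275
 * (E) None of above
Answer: D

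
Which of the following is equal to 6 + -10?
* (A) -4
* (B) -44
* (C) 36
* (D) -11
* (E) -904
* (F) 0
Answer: A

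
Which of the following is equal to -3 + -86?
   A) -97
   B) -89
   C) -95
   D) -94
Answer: B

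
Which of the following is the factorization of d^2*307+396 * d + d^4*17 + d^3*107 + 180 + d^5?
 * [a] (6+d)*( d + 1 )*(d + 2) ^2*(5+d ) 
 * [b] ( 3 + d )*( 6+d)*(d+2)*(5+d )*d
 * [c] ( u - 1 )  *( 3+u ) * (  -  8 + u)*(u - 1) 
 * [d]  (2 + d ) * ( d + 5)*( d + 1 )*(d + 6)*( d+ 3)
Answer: d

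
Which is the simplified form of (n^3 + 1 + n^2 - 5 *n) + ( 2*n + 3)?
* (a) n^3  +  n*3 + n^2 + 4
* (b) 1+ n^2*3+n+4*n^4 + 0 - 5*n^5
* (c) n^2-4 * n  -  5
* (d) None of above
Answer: d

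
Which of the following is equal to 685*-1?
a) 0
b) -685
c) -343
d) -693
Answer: b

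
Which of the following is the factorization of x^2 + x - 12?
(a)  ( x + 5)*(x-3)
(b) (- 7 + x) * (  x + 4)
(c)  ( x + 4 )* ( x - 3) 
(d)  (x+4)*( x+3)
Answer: c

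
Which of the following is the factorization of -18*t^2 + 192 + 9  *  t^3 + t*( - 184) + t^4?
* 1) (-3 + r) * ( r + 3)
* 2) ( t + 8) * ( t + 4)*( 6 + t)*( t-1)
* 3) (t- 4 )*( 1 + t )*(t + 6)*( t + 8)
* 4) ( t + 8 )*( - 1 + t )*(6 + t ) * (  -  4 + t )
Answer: 4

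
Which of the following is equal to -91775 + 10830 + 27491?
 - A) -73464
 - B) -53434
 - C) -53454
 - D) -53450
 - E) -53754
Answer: C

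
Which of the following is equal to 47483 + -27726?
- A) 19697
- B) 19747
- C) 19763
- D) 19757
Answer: D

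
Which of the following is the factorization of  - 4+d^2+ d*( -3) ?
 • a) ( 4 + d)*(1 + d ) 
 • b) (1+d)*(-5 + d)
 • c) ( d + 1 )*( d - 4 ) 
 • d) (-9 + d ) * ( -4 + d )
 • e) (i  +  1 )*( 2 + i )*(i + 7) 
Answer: c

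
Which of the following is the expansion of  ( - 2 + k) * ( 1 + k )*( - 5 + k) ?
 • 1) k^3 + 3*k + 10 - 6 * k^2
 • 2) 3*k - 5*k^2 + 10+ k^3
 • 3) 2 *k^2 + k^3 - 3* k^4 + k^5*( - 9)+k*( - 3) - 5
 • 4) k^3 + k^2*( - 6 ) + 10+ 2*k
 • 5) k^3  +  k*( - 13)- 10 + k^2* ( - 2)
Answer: 1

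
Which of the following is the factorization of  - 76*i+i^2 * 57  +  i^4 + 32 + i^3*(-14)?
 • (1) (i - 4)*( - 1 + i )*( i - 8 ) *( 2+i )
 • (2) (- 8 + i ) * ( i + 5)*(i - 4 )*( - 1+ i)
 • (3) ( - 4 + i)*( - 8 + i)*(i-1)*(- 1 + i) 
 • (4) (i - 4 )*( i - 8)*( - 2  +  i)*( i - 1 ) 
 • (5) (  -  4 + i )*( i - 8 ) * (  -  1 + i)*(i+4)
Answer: 3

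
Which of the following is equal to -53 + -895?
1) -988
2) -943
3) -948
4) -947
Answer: 3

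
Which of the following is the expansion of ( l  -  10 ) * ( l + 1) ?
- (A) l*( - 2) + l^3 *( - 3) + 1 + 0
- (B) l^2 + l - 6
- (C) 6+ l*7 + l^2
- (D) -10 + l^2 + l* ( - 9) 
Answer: D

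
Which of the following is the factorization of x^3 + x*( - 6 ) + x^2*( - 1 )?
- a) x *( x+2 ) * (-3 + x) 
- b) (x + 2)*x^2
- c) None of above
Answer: a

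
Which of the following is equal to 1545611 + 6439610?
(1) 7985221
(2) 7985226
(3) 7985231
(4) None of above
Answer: 1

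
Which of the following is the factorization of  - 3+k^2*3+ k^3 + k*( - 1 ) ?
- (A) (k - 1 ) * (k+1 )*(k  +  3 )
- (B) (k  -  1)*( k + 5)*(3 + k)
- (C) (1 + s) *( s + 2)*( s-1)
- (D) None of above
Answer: A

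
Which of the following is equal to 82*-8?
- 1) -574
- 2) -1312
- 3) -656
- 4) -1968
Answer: 3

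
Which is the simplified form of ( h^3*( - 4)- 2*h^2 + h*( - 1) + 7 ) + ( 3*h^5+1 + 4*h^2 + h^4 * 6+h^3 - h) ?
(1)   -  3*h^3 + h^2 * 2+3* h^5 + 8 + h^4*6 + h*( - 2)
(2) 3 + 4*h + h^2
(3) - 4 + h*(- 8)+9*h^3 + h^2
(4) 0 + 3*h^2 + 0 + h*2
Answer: 1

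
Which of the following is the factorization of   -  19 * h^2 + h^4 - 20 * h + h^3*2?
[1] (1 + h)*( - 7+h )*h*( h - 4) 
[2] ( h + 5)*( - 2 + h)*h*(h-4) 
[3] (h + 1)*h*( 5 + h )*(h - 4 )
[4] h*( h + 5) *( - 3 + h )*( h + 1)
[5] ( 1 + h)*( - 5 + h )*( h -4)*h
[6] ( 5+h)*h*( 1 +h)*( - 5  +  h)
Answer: 3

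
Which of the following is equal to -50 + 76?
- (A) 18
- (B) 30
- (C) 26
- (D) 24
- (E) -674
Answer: C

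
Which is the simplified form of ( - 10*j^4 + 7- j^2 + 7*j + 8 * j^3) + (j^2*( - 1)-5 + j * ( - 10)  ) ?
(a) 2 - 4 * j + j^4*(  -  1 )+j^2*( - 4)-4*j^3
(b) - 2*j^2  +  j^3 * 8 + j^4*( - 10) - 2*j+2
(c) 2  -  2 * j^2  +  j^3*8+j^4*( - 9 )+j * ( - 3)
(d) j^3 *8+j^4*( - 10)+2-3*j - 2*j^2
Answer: d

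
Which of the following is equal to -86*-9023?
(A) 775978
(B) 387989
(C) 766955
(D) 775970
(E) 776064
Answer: A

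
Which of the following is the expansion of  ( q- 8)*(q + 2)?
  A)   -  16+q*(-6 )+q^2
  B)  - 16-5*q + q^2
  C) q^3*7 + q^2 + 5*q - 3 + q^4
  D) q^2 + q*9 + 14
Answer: A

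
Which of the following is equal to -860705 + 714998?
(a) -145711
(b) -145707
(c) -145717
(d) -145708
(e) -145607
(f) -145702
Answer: b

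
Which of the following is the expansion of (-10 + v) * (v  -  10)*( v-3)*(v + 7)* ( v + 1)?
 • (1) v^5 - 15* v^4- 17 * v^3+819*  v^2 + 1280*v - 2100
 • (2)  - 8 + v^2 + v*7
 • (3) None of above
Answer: 3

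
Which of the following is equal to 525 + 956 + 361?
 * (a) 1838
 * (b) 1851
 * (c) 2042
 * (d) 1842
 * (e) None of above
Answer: d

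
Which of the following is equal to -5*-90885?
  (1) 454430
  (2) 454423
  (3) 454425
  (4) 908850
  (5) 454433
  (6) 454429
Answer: 3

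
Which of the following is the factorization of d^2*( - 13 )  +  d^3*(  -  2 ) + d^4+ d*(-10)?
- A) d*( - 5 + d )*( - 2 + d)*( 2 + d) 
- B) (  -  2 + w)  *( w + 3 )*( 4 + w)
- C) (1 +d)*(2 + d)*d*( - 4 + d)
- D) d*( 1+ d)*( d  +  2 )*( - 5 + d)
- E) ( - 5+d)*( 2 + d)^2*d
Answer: D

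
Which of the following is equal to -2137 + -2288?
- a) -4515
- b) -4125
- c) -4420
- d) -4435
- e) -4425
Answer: e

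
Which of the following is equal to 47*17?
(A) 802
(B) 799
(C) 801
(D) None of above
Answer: B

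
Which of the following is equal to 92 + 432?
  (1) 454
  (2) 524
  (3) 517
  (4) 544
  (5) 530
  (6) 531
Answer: 2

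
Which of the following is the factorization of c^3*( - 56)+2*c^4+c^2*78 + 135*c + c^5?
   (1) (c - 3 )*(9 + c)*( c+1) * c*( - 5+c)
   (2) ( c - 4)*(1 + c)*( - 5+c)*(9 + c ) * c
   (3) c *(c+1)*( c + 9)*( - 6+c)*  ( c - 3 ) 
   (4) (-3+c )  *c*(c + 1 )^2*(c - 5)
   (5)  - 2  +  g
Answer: 1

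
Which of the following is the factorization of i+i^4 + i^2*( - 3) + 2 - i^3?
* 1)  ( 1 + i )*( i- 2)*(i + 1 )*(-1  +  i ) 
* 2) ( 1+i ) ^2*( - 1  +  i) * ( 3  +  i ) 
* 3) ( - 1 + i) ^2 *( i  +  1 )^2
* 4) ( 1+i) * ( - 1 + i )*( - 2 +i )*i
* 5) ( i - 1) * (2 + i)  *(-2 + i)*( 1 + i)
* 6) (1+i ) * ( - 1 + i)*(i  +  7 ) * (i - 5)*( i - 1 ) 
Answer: 1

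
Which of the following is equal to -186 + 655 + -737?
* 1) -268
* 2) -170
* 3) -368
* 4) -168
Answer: 1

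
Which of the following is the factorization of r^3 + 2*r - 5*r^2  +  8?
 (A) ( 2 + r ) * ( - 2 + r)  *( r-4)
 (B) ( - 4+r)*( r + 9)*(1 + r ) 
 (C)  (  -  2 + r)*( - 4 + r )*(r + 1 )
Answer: C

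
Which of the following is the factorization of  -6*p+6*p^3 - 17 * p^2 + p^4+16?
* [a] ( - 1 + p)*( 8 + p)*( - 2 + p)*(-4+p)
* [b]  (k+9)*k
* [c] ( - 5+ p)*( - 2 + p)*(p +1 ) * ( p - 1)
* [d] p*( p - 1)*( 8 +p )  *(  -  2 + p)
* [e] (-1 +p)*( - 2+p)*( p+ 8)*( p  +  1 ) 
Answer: e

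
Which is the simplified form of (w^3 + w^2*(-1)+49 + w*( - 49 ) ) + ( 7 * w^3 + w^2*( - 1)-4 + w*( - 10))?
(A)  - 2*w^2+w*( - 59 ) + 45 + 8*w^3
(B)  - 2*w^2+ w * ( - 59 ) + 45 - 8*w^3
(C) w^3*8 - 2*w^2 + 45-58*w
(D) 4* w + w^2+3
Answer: A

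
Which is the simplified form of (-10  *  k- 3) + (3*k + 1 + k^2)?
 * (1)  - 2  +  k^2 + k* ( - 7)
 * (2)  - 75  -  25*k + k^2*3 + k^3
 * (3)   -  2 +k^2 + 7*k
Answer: 1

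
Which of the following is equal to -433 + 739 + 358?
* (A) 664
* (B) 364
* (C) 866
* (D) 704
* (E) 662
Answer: A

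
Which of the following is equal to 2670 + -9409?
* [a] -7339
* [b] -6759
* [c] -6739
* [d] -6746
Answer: c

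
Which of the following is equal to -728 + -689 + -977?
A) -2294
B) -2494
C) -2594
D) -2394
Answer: D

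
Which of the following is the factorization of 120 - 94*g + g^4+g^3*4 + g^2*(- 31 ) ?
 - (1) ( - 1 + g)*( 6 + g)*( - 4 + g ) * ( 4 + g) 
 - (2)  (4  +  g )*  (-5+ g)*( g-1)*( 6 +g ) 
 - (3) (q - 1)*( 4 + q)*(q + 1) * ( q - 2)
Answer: 2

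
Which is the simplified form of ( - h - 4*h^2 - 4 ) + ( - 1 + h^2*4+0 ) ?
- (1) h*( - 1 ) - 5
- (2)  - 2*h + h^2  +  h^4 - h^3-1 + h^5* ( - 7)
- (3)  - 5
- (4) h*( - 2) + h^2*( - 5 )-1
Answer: 1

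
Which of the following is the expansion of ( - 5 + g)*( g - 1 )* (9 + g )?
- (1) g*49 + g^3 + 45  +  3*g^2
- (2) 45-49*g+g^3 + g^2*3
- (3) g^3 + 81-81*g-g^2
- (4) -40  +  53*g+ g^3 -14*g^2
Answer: 2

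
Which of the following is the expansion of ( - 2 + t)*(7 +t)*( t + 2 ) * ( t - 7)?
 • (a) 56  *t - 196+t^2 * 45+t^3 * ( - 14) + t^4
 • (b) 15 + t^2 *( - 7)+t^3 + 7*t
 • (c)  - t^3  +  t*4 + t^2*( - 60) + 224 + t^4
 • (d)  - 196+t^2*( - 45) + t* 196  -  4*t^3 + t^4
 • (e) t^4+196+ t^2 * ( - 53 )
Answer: e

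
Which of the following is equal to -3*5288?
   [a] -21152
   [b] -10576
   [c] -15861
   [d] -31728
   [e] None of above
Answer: e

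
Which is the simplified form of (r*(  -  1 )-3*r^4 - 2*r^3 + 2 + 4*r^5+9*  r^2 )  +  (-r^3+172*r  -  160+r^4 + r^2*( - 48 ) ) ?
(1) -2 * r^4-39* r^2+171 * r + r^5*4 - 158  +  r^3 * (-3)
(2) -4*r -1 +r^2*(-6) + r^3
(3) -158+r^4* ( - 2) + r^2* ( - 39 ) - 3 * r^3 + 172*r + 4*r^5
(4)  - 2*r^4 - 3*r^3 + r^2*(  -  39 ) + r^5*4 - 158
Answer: 1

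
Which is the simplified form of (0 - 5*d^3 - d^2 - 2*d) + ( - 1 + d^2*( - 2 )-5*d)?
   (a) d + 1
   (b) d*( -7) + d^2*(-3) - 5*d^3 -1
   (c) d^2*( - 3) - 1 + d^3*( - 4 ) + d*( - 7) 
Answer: b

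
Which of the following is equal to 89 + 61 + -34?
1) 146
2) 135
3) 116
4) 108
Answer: 3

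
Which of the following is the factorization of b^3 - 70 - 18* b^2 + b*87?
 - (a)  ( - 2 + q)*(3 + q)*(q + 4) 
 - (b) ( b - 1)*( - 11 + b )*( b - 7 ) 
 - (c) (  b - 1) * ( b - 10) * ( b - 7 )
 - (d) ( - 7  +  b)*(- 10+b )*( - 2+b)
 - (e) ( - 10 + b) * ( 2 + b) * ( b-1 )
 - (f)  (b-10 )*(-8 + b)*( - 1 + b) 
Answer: c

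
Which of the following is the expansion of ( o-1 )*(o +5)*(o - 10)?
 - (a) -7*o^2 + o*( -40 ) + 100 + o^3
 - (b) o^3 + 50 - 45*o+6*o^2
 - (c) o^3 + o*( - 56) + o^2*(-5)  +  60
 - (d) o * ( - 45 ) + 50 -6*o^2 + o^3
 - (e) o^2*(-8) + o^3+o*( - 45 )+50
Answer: d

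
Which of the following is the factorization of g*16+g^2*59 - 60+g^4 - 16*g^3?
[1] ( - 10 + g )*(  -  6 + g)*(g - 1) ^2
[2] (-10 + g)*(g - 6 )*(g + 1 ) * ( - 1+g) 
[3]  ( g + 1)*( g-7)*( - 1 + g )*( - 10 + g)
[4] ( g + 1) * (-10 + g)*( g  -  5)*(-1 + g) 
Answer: 2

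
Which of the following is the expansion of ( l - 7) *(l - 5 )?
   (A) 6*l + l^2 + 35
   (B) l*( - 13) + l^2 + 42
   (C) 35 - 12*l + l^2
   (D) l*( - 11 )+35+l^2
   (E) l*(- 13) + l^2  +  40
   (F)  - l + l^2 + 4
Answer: C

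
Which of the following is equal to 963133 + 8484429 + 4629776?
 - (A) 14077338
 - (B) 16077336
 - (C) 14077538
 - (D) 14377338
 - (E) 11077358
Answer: A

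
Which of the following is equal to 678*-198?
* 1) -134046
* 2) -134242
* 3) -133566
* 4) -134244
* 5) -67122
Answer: 4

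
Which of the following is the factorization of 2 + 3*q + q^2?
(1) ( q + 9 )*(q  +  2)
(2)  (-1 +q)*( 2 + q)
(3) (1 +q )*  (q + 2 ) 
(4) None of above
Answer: 3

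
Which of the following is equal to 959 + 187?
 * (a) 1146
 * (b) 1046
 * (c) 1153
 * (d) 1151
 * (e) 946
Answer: a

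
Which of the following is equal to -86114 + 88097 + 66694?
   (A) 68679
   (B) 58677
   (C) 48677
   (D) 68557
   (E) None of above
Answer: E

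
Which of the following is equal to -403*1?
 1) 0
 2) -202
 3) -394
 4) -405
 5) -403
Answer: 5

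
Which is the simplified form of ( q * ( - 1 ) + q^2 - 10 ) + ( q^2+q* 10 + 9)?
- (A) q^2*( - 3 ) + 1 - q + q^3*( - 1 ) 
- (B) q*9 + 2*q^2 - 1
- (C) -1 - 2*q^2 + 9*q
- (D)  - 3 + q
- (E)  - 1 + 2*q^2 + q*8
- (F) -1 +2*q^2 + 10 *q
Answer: B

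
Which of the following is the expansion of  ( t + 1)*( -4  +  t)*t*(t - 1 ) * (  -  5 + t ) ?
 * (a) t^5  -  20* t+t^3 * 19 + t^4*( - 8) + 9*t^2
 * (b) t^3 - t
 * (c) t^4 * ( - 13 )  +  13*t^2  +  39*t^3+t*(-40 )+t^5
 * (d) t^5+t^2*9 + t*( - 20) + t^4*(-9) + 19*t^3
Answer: d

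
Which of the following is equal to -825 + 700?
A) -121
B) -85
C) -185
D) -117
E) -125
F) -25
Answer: E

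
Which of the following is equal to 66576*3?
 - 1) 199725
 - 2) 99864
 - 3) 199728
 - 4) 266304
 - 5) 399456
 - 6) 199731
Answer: 3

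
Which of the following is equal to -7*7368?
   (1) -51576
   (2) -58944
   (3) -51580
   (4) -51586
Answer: 1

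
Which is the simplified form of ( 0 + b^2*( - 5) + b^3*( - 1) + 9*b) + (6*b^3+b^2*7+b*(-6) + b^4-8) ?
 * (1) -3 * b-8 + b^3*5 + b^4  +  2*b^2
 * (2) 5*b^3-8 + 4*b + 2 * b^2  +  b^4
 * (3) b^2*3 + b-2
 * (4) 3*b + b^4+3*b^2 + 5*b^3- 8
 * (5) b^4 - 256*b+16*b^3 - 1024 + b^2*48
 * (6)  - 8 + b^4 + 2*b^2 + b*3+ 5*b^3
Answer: 6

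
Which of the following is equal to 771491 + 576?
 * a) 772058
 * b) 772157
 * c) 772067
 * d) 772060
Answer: c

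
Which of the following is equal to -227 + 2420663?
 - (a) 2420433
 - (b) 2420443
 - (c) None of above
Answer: c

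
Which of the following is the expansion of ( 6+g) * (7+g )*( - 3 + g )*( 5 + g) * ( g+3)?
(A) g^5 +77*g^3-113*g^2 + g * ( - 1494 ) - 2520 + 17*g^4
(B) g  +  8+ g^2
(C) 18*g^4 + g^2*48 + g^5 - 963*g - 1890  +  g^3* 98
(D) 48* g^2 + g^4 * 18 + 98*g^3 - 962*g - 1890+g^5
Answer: C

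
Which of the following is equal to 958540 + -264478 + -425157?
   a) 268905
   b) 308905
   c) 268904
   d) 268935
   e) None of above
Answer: a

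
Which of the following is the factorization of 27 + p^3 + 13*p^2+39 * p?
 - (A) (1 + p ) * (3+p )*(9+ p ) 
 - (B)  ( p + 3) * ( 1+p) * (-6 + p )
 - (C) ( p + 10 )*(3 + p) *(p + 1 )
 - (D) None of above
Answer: A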